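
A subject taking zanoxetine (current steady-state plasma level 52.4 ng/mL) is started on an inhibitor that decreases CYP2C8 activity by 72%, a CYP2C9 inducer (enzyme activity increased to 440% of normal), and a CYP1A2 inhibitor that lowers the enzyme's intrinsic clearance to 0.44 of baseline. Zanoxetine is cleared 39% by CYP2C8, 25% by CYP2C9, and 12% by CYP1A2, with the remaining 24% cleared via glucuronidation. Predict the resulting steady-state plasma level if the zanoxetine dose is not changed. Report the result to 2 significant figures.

35 ng/mL

CYP2C8: 0.39 × 0.28 = 0.1092
CYP2C9: 0.25 × 4.4 = 1.1
CYP1A2: 0.12 × 0.44 = 0.0528
Other: 0.24 (unchanged)
New clearance relative to baseline: 0.1092 + 1.1 + 0.0528 + 0.24 = 1.502.
New steady-state plasma level = 52.4 / 1.502 = 35 ng/mL (concentration scales inversely with clearance).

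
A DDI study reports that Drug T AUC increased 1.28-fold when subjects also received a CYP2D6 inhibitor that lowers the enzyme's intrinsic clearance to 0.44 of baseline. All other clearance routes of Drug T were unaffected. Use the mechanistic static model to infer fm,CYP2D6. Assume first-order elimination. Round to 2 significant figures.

CL'/CL = 1 / 1.28 = 0.7812
0.44·fm + (1 − fm) = 0.7812
fm = (0.7812 − 1) / (0.44 − 1) = 0.39

0.39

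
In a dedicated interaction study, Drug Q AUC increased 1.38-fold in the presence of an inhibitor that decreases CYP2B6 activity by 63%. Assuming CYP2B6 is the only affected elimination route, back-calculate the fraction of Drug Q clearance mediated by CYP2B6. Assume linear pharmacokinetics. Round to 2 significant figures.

Call the CYP2B6 fraction fm. After the interaction, CL_new/CL_old = fm × 0.37 + (1 − fm).
AUC ratio = 1 / (new CL fraction), so new CL fraction = 1 / 1.38 = 0.7246.
fm × 0.37 + 1 − fm = 0.7246  ⇒  fm × (0.37 − 1) = −0.2754  ⇒  fm = 0.44.

0.44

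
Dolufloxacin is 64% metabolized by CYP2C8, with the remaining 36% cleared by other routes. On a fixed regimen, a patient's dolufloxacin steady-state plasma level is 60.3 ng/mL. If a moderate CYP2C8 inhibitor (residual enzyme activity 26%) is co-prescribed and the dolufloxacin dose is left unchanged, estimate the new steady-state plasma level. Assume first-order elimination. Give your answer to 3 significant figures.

115 ng/mL

The CYP2C8 pathway (64% of clearance) is reduced to 0.26× activity: 0.64 × 0.26 = 0.1664.
Non-CYP routes (36%) are unchanged.
Relative clearance = 0.1664 + 0.36 = 0.5264.
New steady-state plasma level = baseline ÷ relative clearance = 60.3 / 0.5264 = 115 ng/mL.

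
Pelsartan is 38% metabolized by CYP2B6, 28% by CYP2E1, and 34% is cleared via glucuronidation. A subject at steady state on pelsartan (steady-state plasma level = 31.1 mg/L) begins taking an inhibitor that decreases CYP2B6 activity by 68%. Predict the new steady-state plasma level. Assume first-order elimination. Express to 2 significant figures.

42 mg/L

The CYP2B6 pathway (38% of clearance) falls to 0.32× activity: 0.38 × 0.32 = 0.1216.
CYP2E1 (28%) and the residual 34% are unaffected.
New clearance relative to baseline: 0.1216 + 0.28 + 0.34 = 0.7416.
New steady-state plasma level = baseline ÷ relative clearance = 31.1 / 0.7416 = 42 mg/L.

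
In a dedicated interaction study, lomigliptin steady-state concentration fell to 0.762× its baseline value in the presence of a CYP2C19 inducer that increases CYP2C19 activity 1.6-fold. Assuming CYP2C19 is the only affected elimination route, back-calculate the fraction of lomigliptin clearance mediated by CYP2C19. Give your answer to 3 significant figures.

0.521

Let x = fm,CYP2C19. Because steady-state concentration ∝ 1/CL, relative clearance rose to 1/0.762 = 1.312.
Only the CYP2C19 route changed, so 1.312 = x·1.6 + (1 − x), giving x = 0.521.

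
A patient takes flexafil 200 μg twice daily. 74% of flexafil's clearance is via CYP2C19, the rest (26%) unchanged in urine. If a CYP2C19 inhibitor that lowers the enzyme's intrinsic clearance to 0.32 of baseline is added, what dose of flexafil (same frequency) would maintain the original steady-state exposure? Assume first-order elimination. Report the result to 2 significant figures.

The CYP2C19 pathway (74% of clearance) falls to 0.32× activity: 0.74 × 0.32 = 0.2368.
Non-CYP routes (26%) are unchanged.
CL_new/CL_old = 0.2368 + 0.26 = 0.4968.
Css,avg = (dose rate)/CL, so holding Css fixed requires dose ∝ CL: 200 × 0.4968 = 99 μg.

99 μg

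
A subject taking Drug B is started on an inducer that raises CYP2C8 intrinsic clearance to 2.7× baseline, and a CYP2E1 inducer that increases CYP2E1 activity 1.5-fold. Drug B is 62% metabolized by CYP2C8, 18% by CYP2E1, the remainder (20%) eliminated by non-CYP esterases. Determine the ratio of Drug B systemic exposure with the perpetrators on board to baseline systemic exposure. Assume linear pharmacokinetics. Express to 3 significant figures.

The CYP2C8 pathway (62% of clearance) is boosted to 2.7× activity: 0.62 × 2.7 = 1.674.
The CYP2E1 pathway (18% of clearance) is boosted to 1.5× activity: 0.18 × 1.5 = 0.27.
Non-CYP routes (20%) are unchanged.
CL_new/CL_old = 1.674 + 0.27 + 0.2 = 2.144.
Because systemic exposure varies inversely with clearance, the combined effect is 1 / 2.144 = 0.466.

0.466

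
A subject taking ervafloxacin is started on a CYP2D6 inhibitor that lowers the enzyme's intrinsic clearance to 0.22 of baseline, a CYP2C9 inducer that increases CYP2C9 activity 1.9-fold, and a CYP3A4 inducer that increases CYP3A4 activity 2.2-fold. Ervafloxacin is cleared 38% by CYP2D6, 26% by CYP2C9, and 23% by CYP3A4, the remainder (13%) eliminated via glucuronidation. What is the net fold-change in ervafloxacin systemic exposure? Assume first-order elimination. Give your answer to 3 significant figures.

0.824

The CYP2D6 pathway (38% of clearance) falls to 0.22× activity: 0.38 × 0.22 = 0.0836.
The CYP2C9 pathway (26% of clearance) increases to 1.9× activity: 0.26 × 1.9 = 0.494.
The CYP3A4 pathway (23% of clearance) is boosted to 2.2× activity: 0.23 × 2.2 = 0.506.
Non-CYP routes (13%) are unchanged.
Relative clearance = 0.0836 + 0.494 + 0.506 + 0.13 = 1.2136.
Systemic exposure ∝ 1/CL: fold-change = 1 / 1.2136 = 0.824.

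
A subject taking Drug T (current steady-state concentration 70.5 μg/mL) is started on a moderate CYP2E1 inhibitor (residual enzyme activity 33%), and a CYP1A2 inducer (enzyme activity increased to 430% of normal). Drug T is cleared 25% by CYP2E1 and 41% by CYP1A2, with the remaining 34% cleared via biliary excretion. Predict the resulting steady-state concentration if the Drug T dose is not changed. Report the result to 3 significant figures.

The CYP2E1 pathway (25% of clearance) is reduced to 0.33× activity: 0.25 × 0.33 = 0.0825.
The CYP1A2 pathway (41% of clearance) rises to 4.3× activity: 0.41 × 4.3 = 1.763.
The remaining 34% of clearance is unaffected.
CL_new/CL_old = 0.0825 + 1.763 + 0.34 = 2.1855.
New steady-state concentration = 70.5 / 2.1855 = 32.3 μg/mL (concentration scales inversely with clearance).

32.3 μg/mL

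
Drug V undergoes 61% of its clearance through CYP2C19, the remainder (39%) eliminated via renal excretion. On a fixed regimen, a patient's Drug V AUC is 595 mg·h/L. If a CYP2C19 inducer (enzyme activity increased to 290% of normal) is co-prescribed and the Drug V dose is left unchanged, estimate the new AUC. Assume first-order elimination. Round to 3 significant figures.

276 mg·h/L

The CYP2C19 pathway (61% of clearance) increases to 2.9× activity: 0.61 × 2.9 = 1.769.
Non-CYP routes (39%) are unchanged.
CL_new/CL_old = 1.769 + 0.39 = 2.159.
With dosing unchanged, AUC scales as 1/CL: 595 / 2.159 = 276 mg·h/L.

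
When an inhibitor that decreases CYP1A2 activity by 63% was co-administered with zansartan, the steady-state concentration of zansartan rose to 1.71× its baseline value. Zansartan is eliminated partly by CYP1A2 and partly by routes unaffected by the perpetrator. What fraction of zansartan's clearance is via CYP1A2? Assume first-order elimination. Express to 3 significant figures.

0.659

Call the CYP1A2 fraction fm. After the interaction, CL_new/CL_old = fm × 0.37 + (1 − fm).
Steady-state concentration ratio = 1 / (new CL fraction), so new CL fraction = 1 / 1.71 = 0.5848.
fm × 0.37 + 1 − fm = 0.5848  ⇒  fm × (0.37 − 1) = −0.4152  ⇒  fm = 0.659.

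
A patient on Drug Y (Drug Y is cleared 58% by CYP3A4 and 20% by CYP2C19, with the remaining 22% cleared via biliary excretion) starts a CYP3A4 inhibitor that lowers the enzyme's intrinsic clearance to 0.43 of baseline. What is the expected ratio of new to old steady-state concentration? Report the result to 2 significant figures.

The CYP3A4 pathway (58% of clearance) is reduced to 0.43× activity: 0.58 × 0.43 = 0.2494.
CYP2C19 (20%) and the residual 22% are unaffected.
CL_new/CL_old = 0.2494 + 0.2 + 0.22 = 0.6694.
Since steady-state concentration ∝ 1/CL, the ratio is 1 / 0.6694 = 1.5.

1.5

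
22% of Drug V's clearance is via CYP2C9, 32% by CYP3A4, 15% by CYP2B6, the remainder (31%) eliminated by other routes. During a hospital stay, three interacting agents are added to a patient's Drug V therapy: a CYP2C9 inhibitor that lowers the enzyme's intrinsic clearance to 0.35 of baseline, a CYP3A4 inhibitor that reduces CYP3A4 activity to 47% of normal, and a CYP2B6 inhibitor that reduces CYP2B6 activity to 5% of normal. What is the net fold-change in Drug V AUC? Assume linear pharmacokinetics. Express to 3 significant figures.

1.84

CYP2C9: 0.22 × 0.35 = 0.077
CYP3A4: 0.32 × 0.47 = 0.1504
CYP2B6: 0.15 × 0.05 = 0.0075
Other: 0.31 (unchanged)
Relative clearance = 0.077 + 0.1504 + 0.0075 + 0.31 = 0.5449.
Net AUC ratio = 1 / 0.5449 = 1.84.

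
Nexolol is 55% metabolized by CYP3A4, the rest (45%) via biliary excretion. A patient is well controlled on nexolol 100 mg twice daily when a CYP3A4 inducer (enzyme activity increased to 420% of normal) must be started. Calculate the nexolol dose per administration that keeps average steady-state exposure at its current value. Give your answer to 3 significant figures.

276 mg

The CYP3A4 pathway (55% of clearance) rises to 4.2× activity: 0.55 × 4.2 = 2.31.
The remaining 45% of clearance is unaffected.
CL_new/CL_old = 2.31 + 0.45 = 2.76.
To maintain the same steady-state level, dose must scale with clearance: new dose = 100 × 2.76 = 276 mg.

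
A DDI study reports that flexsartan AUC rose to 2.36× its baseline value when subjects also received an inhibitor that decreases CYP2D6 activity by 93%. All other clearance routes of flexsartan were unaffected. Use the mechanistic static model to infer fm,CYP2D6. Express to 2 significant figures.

0.62

CL'/CL = 1 / 2.36 = 0.4237
0.07·fm + (1 − fm) = 0.4237
fm = (0.4237 − 1) / (0.07 − 1) = 0.62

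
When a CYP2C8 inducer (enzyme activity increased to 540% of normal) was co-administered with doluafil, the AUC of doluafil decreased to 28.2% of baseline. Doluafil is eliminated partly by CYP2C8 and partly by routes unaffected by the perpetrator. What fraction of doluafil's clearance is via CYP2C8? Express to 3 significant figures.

0.579

Let fm be the CYP2C8 fraction. New clearance relative to baseline = fm × 5.4 + (1 − fm).
AUC ratio = 1 / (new CL fraction), so new CL fraction = 1 / 0.282 = 3.546.
fm × 5.4 + 1 − fm = 3.546  ⇒  fm × (5.4 − 1) = 2.546  ⇒  fm = 0.579.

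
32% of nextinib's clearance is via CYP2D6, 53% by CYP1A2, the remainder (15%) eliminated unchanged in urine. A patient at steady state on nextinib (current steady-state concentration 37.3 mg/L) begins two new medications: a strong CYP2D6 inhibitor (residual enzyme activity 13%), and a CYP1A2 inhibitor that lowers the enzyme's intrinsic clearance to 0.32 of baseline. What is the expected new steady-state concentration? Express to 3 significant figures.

CYP2D6: 0.32 × 0.13 = 0.0416
CYP1A2: 0.53 × 0.32 = 0.1696
Other: 0.15 (unchanged)
CL_new/CL_old = 0.0416 + 0.1696 + 0.15 = 0.3612.
Dividing the baseline by the relative clearance: 37.3 / 0.3612 = 103 mg/L.

103 mg/L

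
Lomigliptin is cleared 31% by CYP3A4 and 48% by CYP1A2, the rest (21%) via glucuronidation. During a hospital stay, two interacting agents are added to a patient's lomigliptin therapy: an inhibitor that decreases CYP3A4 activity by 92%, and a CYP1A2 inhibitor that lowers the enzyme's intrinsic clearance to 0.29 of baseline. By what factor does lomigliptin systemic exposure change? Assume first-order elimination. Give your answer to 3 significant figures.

The CYP3A4 pathway (31% of clearance) drops to 0.08× activity: 0.31 × 0.08 = 0.0248.
The CYP1A2 pathway (48% of clearance) drops to 0.29× activity: 0.48 × 0.29 = 0.1392.
The remaining 21% of clearance is unaffected.
New clearance relative to baseline: 0.0248 + 0.1392 + 0.21 = 0.374.
Net systemic exposure ratio = 1 / 0.374 = 2.67.

2.67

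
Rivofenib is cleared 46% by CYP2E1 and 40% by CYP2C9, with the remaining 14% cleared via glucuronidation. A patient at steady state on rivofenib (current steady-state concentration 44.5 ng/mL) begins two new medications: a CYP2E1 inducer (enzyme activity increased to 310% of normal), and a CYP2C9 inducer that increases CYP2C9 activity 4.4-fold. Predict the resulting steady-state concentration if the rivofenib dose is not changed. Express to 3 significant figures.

The CYP2E1 pathway (46% of clearance) is boosted to 3.1× activity: 0.46 × 3.1 = 1.426.
The CYP2C9 pathway (40% of clearance) increases to 4.4× activity: 0.4 × 4.4 = 1.76.
Non-CYP routes (14%) are unchanged.
New clearance relative to baseline: 1.426 + 1.76 + 0.14 = 3.326.
Steady-state concentration ∝ 1/CL: new value = 44.5 / 3.326 = 13.4 ng/mL.

13.4 ng/mL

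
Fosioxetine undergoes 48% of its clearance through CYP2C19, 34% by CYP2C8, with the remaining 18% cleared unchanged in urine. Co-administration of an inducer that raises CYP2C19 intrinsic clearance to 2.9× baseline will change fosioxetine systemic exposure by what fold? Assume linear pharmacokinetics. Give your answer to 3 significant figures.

The CYP2C19 pathway (48% of clearance) increases to 2.9× activity: 0.48 × 2.9 = 1.392.
CYP2C8 (34%) and the residual 18% are unaffected.
Relative clearance = 1.392 + 0.34 + 0.18 = 1.912.
Since systemic exposure ∝ 1/CL, the ratio is 1 / 1.912 = 0.523.

0.523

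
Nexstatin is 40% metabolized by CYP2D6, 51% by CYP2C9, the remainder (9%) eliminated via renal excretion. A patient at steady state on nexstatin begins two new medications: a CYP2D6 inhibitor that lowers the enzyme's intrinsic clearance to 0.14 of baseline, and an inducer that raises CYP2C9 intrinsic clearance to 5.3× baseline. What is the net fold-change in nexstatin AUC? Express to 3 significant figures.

The CYP2D6 pathway (40% of clearance) falls to 0.14× activity: 0.4 × 0.14 = 0.056.
The CYP2C9 pathway (51% of clearance) increases to 5.3× activity: 0.51 × 5.3 = 2.703.
Non-CYP routes (9%) are unchanged.
Relative clearance = 0.056 + 2.703 + 0.09 = 2.849.
AUC ∝ 1/CL: fold-change = 1 / 2.849 = 0.351.

0.351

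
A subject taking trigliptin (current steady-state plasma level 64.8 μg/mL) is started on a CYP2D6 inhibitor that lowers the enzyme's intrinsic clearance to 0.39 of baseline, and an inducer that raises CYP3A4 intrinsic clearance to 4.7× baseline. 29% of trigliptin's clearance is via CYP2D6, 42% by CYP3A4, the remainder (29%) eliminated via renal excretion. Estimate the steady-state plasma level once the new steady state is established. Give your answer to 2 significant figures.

The CYP2D6 pathway (29% of clearance) is reduced to 0.39× activity: 0.29 × 0.39 = 0.1131.
The CYP3A4 pathway (42% of clearance) rises to 4.7× activity: 0.42 × 4.7 = 1.974.
Non-CYP routes (29%) are unchanged.
New clearance relative to baseline: 0.1131 + 1.974 + 0.29 = 2.3771.
New steady-state plasma level = 64.8 / 2.3771 = 27 μg/mL (concentration scales inversely with clearance).

27 μg/mL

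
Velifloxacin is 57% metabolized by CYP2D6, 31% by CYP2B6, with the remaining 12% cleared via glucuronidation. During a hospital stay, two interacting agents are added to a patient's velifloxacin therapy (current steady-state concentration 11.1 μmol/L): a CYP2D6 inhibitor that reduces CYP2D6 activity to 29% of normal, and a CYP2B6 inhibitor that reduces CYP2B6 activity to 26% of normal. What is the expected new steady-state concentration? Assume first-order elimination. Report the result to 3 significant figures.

30.3 μmol/L

The CYP2D6 pathway (57% of clearance) drops to 0.29× activity: 0.57 × 0.29 = 0.1653.
The CYP2B6 pathway (31% of clearance) falls to 0.26× activity: 0.31 × 0.26 = 0.0806.
Non-CYP routes (12%) are unchanged.
New clearance relative to baseline: 0.1653 + 0.0806 + 0.12 = 0.3659.
New steady-state concentration = 11.1 / 0.3659 = 30.3 μmol/L (concentration scales inversely with clearance).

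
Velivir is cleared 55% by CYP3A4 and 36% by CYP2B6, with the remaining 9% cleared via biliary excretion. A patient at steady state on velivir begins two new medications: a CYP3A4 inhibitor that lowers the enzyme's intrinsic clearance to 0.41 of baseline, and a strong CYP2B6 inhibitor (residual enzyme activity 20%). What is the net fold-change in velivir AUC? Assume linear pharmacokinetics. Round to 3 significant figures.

The CYP3A4 pathway (55% of clearance) falls to 0.41× activity: 0.55 × 0.41 = 0.2255.
The CYP2B6 pathway (36% of clearance) drops to 0.2× activity: 0.36 × 0.2 = 0.072.
The remaining 9% of clearance is unaffected.
New clearance relative to baseline: 0.2255 + 0.072 + 0.09 = 0.3875.
AUC ∝ 1/CL: fold-change = 1 / 0.3875 = 2.58.

2.58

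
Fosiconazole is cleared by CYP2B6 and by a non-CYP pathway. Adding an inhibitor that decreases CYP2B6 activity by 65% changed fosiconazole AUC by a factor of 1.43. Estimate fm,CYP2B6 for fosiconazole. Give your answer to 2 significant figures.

Let fm be the CYP2B6 fraction. New clearance relative to baseline = fm × 0.35 + (1 − fm).
AUC ratio = 1 / (new CL fraction), so new CL fraction = 1 / 1.43 = 0.6993.
fm × 0.35 + 1 − fm = 0.6993  ⇒  fm × (0.35 − 1) = −0.3007  ⇒  fm = 0.46.

0.46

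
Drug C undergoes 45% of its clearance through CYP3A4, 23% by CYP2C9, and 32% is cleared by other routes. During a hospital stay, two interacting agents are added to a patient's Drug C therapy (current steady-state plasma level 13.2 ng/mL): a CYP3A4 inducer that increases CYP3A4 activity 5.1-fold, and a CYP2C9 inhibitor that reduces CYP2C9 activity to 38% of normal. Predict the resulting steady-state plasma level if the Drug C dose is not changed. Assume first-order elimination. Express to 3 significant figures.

4.88 ng/mL

The CYP3A4 pathway (45% of clearance) is boosted to 5.1× activity: 0.45 × 5.1 = 2.295.
The CYP2C9 pathway (23% of clearance) is reduced to 0.38× activity: 0.23 × 0.38 = 0.0874.
Non-CYP routes (32%) are unchanged.
New clearance relative to baseline: 2.295 + 0.0874 + 0.32 = 2.7024.
Steady-state plasma level ∝ 1/CL: new value = 13.2 / 2.7024 = 4.88 ng/mL.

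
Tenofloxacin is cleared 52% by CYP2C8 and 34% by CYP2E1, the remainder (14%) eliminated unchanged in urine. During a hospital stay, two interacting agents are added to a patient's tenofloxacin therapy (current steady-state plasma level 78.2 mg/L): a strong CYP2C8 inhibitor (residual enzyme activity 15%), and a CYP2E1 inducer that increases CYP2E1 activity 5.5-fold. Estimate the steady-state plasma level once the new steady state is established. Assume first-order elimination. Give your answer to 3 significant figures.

37.5 mg/L

The CYP2C8 pathway (52% of clearance) falls to 0.15× activity: 0.52 × 0.15 = 0.078.
The CYP2E1 pathway (34% of clearance) rises to 5.5× activity: 0.34 × 5.5 = 1.87.
The remaining 14% of clearance is unaffected.
CL_new/CL_old = 0.078 + 1.87 + 0.14 = 2.088.
Steady-state plasma level ∝ 1/CL: new value = 78.2 / 2.088 = 37.5 mg/L.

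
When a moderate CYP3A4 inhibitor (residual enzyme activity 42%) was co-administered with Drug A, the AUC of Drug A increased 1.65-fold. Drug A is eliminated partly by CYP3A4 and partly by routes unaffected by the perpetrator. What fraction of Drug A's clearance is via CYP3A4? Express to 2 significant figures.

CL'/CL = 1 / 1.65 = 0.6061
0.42·fm + (1 − fm) = 0.6061
fm = (0.6061 − 1) / (0.42 − 1) = 0.68

0.68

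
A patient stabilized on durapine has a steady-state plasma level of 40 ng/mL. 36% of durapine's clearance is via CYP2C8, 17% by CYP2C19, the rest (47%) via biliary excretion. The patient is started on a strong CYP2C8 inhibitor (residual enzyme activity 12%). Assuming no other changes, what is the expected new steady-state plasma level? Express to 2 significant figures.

CYP2C8: 0.36 × 0.12 = 0.0432
CYP2C19: 0.17 (unchanged)
Other: 0.47 (unchanged)
New clearance relative to baseline: 0.0432 + 0.17 + 0.47 = 0.6832.
Steady-state plasma level ∝ 1/CL, so new value = 40 / 0.6832 = 59 ng/mL.

59 ng/mL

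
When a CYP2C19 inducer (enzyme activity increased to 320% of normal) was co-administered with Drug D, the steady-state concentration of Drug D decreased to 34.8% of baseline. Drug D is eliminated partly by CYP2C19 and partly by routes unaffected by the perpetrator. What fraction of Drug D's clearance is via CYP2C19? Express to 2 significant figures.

CL'/CL = 1 / 0.348 = 2.874
3.2·fm + (1 − fm) = 2.874
fm = (2.874 − 1) / (3.2 − 1) = 0.85

0.85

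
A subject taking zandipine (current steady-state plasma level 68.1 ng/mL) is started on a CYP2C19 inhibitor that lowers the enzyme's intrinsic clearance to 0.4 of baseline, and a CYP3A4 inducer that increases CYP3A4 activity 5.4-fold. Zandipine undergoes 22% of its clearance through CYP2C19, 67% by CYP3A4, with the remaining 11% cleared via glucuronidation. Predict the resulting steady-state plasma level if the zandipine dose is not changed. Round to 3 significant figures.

CYP2C19: 0.22 × 0.4 = 0.088
CYP3A4: 0.67 × 5.4 = 3.618
Other: 0.11 (unchanged)
Relative clearance = 0.088 + 3.618 + 0.11 = 3.816.
Steady-state plasma level ∝ 1/CL: new value = 68.1 / 3.816 = 17.8 ng/mL.

17.8 ng/mL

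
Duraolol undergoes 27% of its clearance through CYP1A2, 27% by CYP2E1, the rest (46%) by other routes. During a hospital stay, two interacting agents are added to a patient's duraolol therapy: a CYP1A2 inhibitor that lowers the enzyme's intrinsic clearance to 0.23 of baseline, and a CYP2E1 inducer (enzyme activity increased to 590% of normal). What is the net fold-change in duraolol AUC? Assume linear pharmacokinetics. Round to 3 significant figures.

0.473

The CYP1A2 pathway (27% of clearance) is reduced to 0.23× activity: 0.27 × 0.23 = 0.0621.
The CYP2E1 pathway (27% of clearance) is boosted to 5.9× activity: 0.27 × 5.9 = 1.593.
The remaining 46% of clearance is unaffected.
CL_new/CL_old = 0.0621 + 1.593 + 0.46 = 2.1151.
Because AUC varies inversely with clearance, the combined effect is 1 / 2.1151 = 0.473.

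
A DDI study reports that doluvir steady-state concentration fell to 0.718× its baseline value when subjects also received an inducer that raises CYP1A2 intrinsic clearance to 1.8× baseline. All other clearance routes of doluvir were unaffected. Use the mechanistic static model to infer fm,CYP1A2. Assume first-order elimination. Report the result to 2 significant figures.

Call the CYP1A2 fraction fm. After the interaction, CL_new/CL_old = fm × 1.8 + (1 − fm).
Steady-state concentration ratio = 1 / (new CL fraction), so new CL fraction = 1 / 0.718 = 1.393.
fm × 1.8 + 1 − fm = 1.393  ⇒  fm × (1.8 − 1) = 0.3928  ⇒  fm = 0.49.

0.49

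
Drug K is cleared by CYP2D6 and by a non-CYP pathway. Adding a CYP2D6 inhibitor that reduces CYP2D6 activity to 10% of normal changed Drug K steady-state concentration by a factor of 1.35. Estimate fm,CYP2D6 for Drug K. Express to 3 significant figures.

0.288

CL'/CL = 1 / 1.35 = 0.7407
0.1·fm + (1 − fm) = 0.7407
fm = (0.7407 − 1) / (0.1 − 1) = 0.288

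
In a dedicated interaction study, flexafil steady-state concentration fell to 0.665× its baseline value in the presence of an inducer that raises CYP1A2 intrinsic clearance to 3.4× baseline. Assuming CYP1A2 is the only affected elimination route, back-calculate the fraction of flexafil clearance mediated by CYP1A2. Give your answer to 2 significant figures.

0.21

Write x for the fraction cleared via CYP1A2. The observed steady-state concentration change means clearance rose to 1/0.665 = 1.504 of baseline.
Only the CYP1A2 route changed, so 1.504 = x·3.4 + (1 − x), giving x = 0.21.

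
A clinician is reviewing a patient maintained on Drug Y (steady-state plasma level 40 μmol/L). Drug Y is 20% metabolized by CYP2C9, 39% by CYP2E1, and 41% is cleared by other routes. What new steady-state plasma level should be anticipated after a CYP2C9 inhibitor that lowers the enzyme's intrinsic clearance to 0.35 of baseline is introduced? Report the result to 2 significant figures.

The CYP2C9 pathway (20% of clearance) drops to 0.35× activity: 0.2 × 0.35 = 0.07.
CYP2E1 (39%) and the residual 41% are unaffected.
CL_new/CL_old = 0.07 + 0.39 + 0.41 = 0.87.
New steady-state plasma level = baseline ÷ relative clearance = 40 / 0.87 = 46 μmol/L.

46 μmol/L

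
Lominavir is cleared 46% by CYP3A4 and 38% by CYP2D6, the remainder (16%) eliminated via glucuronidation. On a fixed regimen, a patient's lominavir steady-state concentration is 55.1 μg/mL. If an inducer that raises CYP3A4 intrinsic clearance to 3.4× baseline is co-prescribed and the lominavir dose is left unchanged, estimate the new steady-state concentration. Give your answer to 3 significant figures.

The CYP3A4 pathway (46% of clearance) increases to 3.4× activity: 0.46 × 3.4 = 1.564.
CYP2D6 (38%) and the residual 16% are unaffected.
Relative clearance = 1.564 + 0.38 + 0.16 = 2.104.
New steady-state concentration = baseline ÷ relative clearance = 55.1 / 2.104 = 26.2 μg/mL.

26.2 μg/mL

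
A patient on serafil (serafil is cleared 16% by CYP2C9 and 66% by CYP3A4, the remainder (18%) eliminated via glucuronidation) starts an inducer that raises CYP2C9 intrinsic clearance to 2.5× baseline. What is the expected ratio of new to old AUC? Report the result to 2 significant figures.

The CYP2C9 pathway (16% of clearance) increases to 2.5× activity: 0.16 × 2.5 = 0.4.
CYP3A4 (66%) and the residual 18% are unaffected.
CL_new/CL_old = 0.4 + 0.66 + 0.18 = 1.24.
Since AUC ∝ 1/CL, the ratio is 1 / 1.24 = 0.81.

0.81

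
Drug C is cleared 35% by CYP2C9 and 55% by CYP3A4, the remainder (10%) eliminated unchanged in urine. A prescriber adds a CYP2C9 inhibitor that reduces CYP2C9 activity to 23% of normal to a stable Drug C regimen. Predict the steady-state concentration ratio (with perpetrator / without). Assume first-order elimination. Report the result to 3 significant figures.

1.37

The CYP2C9 pathway (35% of clearance) falls to 0.23× activity: 0.35 × 0.23 = 0.0805.
CYP3A4 (55%) and the residual 10% are unaffected.
CL_new/CL_old = 0.0805 + 0.55 + 0.1 = 0.7305.
Steady-state concentration ratio = CL_old/CL_new = 1 / 0.7305 = 1.37.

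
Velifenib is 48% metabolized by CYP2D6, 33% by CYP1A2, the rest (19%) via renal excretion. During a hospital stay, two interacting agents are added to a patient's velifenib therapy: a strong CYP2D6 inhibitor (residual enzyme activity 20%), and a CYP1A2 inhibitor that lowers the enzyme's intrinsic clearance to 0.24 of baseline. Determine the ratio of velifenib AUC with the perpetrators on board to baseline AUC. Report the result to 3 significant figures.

2.74

CYP2D6: 0.48 × 0.2 = 0.096
CYP1A2: 0.33 × 0.24 = 0.0792
Other: 0.19 (unchanged)
CL_new/CL_old = 0.096 + 0.0792 + 0.19 = 0.3652.
Net AUC ratio = 1 / 0.3652 = 2.74.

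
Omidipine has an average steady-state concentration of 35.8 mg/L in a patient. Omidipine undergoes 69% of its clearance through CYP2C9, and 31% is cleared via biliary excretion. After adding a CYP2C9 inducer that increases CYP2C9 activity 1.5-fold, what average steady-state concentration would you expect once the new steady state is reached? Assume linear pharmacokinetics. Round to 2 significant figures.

The CYP2C9 pathway (69% of clearance) rises to 1.5× activity: 0.69 × 1.5 = 1.035.
Non-CYP routes (31%) are unchanged.
New clearance relative to baseline: 1.035 + 0.31 = 1.345.
Average steady-state concentration ∝ 1/CL, so new value = 35.8 / 1.345 = 27 mg/L.

27 mg/L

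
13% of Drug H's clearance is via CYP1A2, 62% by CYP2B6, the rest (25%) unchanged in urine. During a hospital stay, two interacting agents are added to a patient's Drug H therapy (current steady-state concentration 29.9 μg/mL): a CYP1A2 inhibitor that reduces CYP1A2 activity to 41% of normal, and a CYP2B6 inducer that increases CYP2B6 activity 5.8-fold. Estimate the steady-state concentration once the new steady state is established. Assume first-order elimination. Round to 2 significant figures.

7.7 μg/mL

The CYP1A2 pathway (13% of clearance) is reduced to 0.41× activity: 0.13 × 0.41 = 0.0533.
The CYP2B6 pathway (62% of clearance) increases to 5.8× activity: 0.62 × 5.8 = 3.596.
The remaining 25% of clearance is unaffected.
CL_new/CL_old = 0.0533 + 3.596 + 0.25 = 3.8993.
Dividing the baseline by the relative clearance: 29.9 / 3.8993 = 7.7 μg/mL.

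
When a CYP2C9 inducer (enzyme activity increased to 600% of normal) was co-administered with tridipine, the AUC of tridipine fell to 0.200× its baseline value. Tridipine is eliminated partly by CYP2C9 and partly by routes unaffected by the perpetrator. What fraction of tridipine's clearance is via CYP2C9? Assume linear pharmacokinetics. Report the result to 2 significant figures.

CL'/CL = 1 / 0.200 = 5
6·fm + (1 − fm) = 5
fm = (5 − 1) / (6 − 1) = 0.80

0.80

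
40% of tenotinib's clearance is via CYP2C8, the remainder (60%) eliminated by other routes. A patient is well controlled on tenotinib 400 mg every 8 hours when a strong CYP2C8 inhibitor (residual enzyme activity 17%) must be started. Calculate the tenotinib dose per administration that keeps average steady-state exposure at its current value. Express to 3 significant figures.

267 mg

CYP2C8: 0.4 × 0.17 = 0.068
Other: 0.6 (unchanged)
Relative clearance = 0.068 + 0.6 = 0.668.
Css,avg = (dose rate)/CL, so holding Css fixed requires dose ∝ CL: 400 × 0.668 = 267 mg.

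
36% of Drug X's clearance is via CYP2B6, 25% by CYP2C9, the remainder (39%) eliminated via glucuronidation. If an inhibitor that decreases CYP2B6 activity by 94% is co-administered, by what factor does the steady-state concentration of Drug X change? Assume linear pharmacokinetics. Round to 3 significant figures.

1.51

The CYP2B6 pathway (36% of clearance) falls to 0.06× activity: 0.36 × 0.06 = 0.0216.
CYP2C9 (25%) and the residual 39% are unaffected.
Relative clearance = 0.0216 + 0.25 + 0.39 = 0.6616.
Steady-state concentration ratio = CL_old/CL_new = 1 / 0.6616 = 1.51.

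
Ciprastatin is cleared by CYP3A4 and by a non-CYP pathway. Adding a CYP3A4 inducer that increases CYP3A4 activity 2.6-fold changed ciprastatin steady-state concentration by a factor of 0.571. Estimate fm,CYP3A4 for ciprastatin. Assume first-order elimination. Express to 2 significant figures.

0.47

Let x = fm,CYP3A4. Because steady-state concentration ∝ 1/CL, relative clearance rose to 1/0.571 = 1.751.
Setting x·2.6 + (1 − x) = 1.751 and solving: x = (1.751 − 1)/(2.6 − 1) = 0.47.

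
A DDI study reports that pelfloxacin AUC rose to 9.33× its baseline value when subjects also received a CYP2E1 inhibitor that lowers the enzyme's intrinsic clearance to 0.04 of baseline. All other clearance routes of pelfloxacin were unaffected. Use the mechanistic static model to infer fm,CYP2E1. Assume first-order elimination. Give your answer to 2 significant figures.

0.93

Let x = fm,CYP2E1. Because AUC ∝ 1/CL, relative clearance fell to 1/9.33 = 0.1072.
Setting x·0.04 + (1 − x) = 0.1072 and solving: x = (0.1072 − 1)/(0.04 − 1) = 0.93.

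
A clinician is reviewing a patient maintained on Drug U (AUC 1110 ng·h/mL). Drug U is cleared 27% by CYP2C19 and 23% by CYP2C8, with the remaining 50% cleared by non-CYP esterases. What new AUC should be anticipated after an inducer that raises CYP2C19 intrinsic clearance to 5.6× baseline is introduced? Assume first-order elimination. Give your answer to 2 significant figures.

The CYP2C19 pathway (27% of clearance) increases to 5.6× activity: 0.27 × 5.6 = 1.512.
CYP2C8 (23%) and the residual 50% are unaffected.
Relative clearance = 1.512 + 0.23 + 0.5 = 2.242.
New AUC = baseline ÷ relative clearance = 1110 / 2.242 = 5.0 × 10² ng·h/mL.

5.0 × 10² ng·h/mL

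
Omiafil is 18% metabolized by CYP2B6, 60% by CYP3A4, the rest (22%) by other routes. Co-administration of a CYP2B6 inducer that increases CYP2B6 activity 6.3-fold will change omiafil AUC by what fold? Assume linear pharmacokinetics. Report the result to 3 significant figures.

0.512

The CYP2B6 pathway (18% of clearance) is boosted to 6.3× activity: 0.18 × 6.3 = 1.134.
CYP3A4 (60%) and the residual 22% are unaffected.
CL_new/CL_old = 1.134 + 0.6 + 0.22 = 1.954.
AUC is inversely proportional to clearance, so the fold-change is 1 / 1.954 = 0.512.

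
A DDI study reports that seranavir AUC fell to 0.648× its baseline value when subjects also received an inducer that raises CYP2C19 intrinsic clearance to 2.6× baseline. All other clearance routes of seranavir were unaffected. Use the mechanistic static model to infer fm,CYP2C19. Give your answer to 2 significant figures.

0.34

Write x for the fraction cleared via CYP2C19. The observed AUC change means clearance rose to 1/0.648 = 1.543 of baseline.
Only the CYP2C19 route changed, so 1.543 = x·2.6 + (1 − x), giving x = 0.34.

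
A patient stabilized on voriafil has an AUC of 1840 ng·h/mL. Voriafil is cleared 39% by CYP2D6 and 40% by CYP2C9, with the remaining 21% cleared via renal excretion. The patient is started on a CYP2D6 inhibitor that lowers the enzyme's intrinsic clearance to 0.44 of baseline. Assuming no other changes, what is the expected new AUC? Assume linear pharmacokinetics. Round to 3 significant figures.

The CYP2D6 pathway (39% of clearance) drops to 0.44× activity: 0.39 × 0.44 = 0.1716.
CYP2C9 (40%) and the residual 21% are unaffected.
Relative clearance = 0.1716 + 0.4 + 0.21 = 0.7816.
New AUC = baseline ÷ relative clearance = 1840 / 0.7816 = 2.35 × 10³ ng·h/mL.

2.35 × 10³ ng·h/mL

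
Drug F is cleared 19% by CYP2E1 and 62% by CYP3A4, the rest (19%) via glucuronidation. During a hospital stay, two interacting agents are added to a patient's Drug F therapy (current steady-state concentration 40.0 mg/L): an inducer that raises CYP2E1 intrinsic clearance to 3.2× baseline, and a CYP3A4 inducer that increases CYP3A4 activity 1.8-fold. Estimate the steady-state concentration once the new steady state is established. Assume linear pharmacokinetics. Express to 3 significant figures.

20.9 mg/L

The CYP2E1 pathway (19% of clearance) increases to 3.2× activity: 0.19 × 3.2 = 0.608.
The CYP3A4 pathway (62% of clearance) increases to 1.8× activity: 0.62 × 1.8 = 1.116.
Non-CYP routes (19%) are unchanged.
New clearance relative to baseline: 0.608 + 1.116 + 0.19 = 1.914.
Steady-state concentration ∝ 1/CL: new value = 40.0 / 1.914 = 20.9 mg/L.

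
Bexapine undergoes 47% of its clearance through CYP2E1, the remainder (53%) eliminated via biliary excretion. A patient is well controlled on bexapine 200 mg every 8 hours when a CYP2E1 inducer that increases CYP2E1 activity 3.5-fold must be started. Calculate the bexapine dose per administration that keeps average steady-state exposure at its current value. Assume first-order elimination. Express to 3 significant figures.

435 mg

The CYP2E1 pathway (47% of clearance) rises to 3.5× activity: 0.47 × 3.5 = 1.645.
The remaining 53% of clearance is unaffected.
Relative clearance = 1.645 + 0.53 = 2.175.
To maintain the same steady-state level, dose must scale with clearance: new dose = 200 × 2.175 = 435 mg.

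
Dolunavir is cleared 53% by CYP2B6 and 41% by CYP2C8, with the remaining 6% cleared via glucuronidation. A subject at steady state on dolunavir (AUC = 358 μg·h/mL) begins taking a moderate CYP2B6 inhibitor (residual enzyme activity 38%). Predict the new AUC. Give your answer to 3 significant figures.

CYP2B6: 0.53 × 0.38 = 0.2014
CYP2C8: 0.41 (unchanged)
Other: 0.06 (unchanged)
New clearance relative to baseline: 0.2014 + 0.41 + 0.06 = 0.6714.
With dosing unchanged, AUC scales as 1/CL: 358 / 0.6714 = 533 μg·h/mL.

533 μg·h/mL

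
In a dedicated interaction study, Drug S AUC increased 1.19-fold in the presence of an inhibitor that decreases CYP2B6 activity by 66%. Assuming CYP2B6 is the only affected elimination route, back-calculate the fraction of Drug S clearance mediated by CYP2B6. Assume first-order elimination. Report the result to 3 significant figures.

CL'/CL = 1 / 1.19 = 0.8403
0.34·fm + (1 − fm) = 0.8403
fm = (0.8403 − 1) / (0.34 − 1) = 0.242

0.242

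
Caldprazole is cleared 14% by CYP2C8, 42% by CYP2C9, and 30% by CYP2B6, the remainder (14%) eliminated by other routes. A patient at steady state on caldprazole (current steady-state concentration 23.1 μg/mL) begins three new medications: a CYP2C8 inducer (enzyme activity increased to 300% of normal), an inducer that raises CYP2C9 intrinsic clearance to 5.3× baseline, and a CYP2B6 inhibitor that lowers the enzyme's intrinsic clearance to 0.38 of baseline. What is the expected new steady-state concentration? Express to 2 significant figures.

8.0 μg/mL

The CYP2C8 pathway (14% of clearance) is boosted to 3× activity: 0.14 × 3 = 0.42.
The CYP2C9 pathway (42% of clearance) increases to 5.3× activity: 0.42 × 5.3 = 2.226.
The CYP2B6 pathway (30% of clearance) drops to 0.38× activity: 0.3 × 0.38 = 0.114.
Non-CYP routes (14%) are unchanged.
Relative clearance = 0.42 + 2.226 + 0.114 + 0.14 = 2.9.
Dividing the baseline by the relative clearance: 23.1 / 2.9 = 8.0 μg/mL.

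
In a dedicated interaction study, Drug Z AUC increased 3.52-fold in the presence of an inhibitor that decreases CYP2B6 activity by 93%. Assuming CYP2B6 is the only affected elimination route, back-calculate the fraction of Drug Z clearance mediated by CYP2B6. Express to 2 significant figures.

0.77

Let fm be the CYP2B6 fraction. New clearance relative to baseline = fm × 0.07 + (1 − fm).
AUC ratio = 1 / (new CL fraction), so new CL fraction = 1 / 3.52 = 0.2841.
fm × 0.07 + 1 − fm = 0.2841  ⇒  fm × (0.07 − 1) = −0.7159  ⇒  fm = 0.77.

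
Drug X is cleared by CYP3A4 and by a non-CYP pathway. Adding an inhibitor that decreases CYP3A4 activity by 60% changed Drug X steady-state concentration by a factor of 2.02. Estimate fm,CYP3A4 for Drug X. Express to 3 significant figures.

0.842

CL'/CL = 1 / 2.02 = 0.495
0.4·fm + (1 − fm) = 0.495
fm = (0.495 − 1) / (0.4 − 1) = 0.842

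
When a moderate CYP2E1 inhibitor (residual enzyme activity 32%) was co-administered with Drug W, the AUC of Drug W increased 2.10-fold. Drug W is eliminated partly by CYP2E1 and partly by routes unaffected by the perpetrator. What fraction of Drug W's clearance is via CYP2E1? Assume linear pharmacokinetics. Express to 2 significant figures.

Let x = fm,CYP2E1. Because AUC ∝ 1/CL, relative clearance fell to 1/2.10 = 0.4762.
Setting x·0.32 + (1 − x) = 0.4762 and solving: x = (0.4762 − 1)/(0.32 − 1) = 0.77.

0.77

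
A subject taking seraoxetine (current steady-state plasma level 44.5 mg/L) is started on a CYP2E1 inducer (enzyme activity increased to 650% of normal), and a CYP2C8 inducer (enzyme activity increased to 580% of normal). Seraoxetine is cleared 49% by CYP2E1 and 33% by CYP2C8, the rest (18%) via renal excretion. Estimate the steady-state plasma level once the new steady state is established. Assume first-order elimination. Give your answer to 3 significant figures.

8.43 mg/L

CYP2E1: 0.49 × 6.5 = 3.185
CYP2C8: 0.33 × 5.8 = 1.914
Other: 0.18 (unchanged)
Relative clearance = 3.185 + 1.914 + 0.18 = 5.279.
Steady-state plasma level ∝ 1/CL: new value = 44.5 / 5.279 = 8.43 mg/L.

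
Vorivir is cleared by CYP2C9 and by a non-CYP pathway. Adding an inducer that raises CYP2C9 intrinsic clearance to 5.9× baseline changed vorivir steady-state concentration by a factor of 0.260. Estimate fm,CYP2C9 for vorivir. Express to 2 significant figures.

CL'/CL = 1 / 0.260 = 3.846
5.9·fm + (1 − fm) = 3.846
fm = (3.846 − 1) / (5.9 − 1) = 0.58

0.58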